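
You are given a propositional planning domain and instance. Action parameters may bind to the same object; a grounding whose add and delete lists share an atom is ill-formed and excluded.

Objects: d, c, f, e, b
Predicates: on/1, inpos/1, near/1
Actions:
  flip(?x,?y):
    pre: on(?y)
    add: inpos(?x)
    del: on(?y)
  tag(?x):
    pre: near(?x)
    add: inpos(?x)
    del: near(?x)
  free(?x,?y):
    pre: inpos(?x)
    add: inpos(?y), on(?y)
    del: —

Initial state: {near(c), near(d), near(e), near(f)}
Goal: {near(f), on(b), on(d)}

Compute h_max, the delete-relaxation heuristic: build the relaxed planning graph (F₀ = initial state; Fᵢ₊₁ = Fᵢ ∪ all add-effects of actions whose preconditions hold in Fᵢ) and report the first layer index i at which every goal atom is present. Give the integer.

2

F0 = init (4 atoms)
F1 = F0 ∪ {inpos(c), inpos(d), inpos(e), inpos(f)}  (8 atoms)
F2 = F1 ∪ {inpos(b), on(b), on(c), on(d), on(e), on(f)}  (14 atoms)
goal ⊆ F2  ⇒  h_max = 2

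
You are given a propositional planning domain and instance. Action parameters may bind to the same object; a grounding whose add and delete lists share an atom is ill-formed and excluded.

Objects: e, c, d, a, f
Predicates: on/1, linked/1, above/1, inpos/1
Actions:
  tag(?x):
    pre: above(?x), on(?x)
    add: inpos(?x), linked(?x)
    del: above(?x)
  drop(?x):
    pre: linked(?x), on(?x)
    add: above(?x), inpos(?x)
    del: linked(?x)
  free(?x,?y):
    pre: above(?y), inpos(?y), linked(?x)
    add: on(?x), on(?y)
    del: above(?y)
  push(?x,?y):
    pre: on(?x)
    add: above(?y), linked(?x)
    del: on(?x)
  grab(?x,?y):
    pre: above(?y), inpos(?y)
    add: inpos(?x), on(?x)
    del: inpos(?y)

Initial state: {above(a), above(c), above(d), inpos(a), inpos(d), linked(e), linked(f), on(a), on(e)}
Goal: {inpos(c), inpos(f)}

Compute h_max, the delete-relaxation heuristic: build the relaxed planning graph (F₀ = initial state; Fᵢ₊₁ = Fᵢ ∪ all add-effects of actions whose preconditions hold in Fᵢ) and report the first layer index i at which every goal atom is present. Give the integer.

1

F0 = init (9 atoms)
F1 = F0 ∪ {above(e), above(f), inpos(c), inpos(e), inpos(f), linked(a), on(c), on(d), on(f)}  (18 atoms)
goal ⊆ F1  ⇒  h_max = 1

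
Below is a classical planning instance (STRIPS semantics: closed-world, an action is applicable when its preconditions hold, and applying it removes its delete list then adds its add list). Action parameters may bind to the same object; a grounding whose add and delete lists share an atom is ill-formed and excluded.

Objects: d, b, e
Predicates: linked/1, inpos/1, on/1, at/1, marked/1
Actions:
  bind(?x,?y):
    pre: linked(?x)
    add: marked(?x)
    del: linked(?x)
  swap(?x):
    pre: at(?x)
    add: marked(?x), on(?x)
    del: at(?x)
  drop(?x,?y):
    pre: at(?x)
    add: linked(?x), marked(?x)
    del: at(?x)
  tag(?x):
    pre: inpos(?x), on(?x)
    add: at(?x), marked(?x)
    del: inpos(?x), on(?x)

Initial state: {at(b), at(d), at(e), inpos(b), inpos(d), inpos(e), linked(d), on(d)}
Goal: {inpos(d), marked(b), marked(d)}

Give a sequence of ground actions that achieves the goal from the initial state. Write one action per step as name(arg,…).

1. bind(d,d)  →  {at(b), at(d), at(e), inpos(b), inpos(d), inpos(e), marked(d), on(d)}
2. swap(b)  →  {at(d), at(e), inpos(b), inpos(d), inpos(e), marked(b), marked(d), on(b), on(d)}

bind(d,d); swap(b)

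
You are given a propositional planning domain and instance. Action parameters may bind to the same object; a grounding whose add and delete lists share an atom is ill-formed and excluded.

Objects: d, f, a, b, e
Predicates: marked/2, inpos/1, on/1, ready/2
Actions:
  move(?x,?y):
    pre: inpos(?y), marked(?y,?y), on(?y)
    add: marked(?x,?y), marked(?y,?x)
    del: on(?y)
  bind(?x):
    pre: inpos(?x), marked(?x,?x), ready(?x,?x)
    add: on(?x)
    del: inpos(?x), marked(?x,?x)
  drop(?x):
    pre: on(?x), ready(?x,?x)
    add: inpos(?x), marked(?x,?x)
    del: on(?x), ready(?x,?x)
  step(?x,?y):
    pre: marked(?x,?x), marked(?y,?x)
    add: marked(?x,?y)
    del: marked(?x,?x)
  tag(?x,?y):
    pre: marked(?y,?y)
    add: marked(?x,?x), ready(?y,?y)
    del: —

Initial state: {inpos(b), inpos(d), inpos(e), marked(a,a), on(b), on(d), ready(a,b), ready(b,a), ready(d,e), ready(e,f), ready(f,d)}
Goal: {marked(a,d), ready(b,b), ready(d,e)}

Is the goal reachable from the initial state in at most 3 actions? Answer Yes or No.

1. tag(b,a)  →  {inpos(b), inpos(d), inpos(e), marked(a,a), marked(b,b), on(b), on(d), ready(a,a), ready(a,b), ready(b,a), ready(d,e), ready(e,f), ready(f,d)}
2. tag(d,b)  →  {inpos(b), inpos(d), inpos(e), marked(a,a), marked(b,b), marked(d,d), on(b), on(d), ready(a,a), ready(a,b), ready(b,a), ready(b,b), ready(d,e), ready(e,f), ready(f,d)}
3. move(a,d)  →  {inpos(b), inpos(d), inpos(e), marked(a,a), marked(a,d), marked(b,b), marked(d,a), marked(d,d), on(b), ready(a,a), ready(a,b), ready(b,a), ready(b,b), ready(d,e), ready(e,f), ready(f,d)}
optimal plan length = 3; 3 ≤ 3

Yes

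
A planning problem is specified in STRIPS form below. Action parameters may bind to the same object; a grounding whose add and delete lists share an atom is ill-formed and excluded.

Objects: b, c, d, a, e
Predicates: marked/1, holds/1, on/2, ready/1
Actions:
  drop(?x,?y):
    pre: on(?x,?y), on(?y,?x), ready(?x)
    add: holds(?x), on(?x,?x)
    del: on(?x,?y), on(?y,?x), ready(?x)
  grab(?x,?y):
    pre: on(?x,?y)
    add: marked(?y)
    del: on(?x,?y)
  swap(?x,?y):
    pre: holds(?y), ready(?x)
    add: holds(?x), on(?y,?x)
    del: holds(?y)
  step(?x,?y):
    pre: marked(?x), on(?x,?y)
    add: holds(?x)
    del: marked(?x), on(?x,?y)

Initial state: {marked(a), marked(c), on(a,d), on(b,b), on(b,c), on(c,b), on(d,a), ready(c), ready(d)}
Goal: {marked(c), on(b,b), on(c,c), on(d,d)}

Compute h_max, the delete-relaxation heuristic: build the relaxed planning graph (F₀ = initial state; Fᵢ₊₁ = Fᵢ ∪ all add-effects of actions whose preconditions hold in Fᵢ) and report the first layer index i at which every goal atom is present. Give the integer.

1

F0 = init (9 atoms)
F1 = F0 ∪ {holds(a), holds(c), holds(d), marked(b), marked(d), on(c,c), on(d,d)}  (16 atoms)
goal ⊆ F1  ⇒  h_max = 1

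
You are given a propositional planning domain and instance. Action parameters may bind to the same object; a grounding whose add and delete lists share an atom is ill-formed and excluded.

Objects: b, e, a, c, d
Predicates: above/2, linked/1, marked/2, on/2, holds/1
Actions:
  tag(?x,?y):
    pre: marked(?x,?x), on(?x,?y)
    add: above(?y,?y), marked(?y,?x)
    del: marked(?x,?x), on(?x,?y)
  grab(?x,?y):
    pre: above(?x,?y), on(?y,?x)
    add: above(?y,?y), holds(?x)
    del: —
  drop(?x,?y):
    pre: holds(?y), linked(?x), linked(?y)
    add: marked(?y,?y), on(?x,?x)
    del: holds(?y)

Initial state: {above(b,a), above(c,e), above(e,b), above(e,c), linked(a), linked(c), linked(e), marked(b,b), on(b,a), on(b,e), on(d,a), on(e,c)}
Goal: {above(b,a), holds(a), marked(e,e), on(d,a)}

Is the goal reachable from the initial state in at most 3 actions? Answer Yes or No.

No

1. tag(b,a)  →  {above(a,a), above(b,a), above(c,e), above(e,b), above(e,c), linked(a), linked(c), linked(e), marked(a,b), on(b,e), on(d,a), on(e,c)}
2. grab(e,b)  →  {above(a,a), above(b,a), above(b,b), above(c,e), above(e,b), above(e,c), holds(e), linked(a), linked(c), linked(e), marked(a,b), on(b,e), on(d,a), on(e,c)}
3. drop(a,e)  →  {above(a,a), above(b,a), above(b,b), above(c,e), above(e,b), above(e,c), linked(a), linked(c), linked(e), marked(a,b), marked(e,e), on(a,a), on(b,e), on(d,a), on(e,c)}
4. grab(a,a)  →  {above(a,a), above(b,a), above(b,b), above(c,e), above(e,b), above(e,c), holds(a), linked(a), linked(c), linked(e), marked(a,b), marked(e,e), on(a,a), on(b,e), on(d,a), on(e,c)}
optimal plan length = 4; 4 > 3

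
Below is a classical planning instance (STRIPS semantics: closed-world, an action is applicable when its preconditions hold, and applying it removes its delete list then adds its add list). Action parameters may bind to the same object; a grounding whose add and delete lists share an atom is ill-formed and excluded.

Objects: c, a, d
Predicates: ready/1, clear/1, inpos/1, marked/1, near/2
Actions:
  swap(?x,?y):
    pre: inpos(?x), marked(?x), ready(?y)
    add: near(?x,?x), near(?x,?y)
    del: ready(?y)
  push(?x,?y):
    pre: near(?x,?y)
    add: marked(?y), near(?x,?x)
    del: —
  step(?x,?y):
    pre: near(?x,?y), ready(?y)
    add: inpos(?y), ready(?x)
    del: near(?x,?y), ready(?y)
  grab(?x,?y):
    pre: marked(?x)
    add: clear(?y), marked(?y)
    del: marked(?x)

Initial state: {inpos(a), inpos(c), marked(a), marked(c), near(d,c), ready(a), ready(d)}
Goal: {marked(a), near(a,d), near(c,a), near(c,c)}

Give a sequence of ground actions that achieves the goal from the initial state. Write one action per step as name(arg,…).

swap(c,a); swap(a,d)

1. swap(c,a)  →  {inpos(a), inpos(c), marked(a), marked(c), near(c,a), near(c,c), near(d,c), ready(d)}
2. swap(a,d)  →  {inpos(a), inpos(c), marked(a), marked(c), near(a,a), near(a,d), near(c,a), near(c,c), near(d,c)}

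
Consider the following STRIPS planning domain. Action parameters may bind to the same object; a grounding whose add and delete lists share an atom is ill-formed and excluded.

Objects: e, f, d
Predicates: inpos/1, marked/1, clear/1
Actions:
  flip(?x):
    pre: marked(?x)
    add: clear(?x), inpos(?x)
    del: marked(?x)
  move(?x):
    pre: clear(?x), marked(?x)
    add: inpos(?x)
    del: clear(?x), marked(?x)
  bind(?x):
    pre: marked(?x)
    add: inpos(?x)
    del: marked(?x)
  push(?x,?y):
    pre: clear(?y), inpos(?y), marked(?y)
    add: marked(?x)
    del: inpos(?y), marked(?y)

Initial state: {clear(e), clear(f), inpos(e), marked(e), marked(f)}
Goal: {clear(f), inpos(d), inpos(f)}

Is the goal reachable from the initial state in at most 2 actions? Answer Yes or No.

No

1. flip(f)  →  {clear(e), clear(f), inpos(e), inpos(f), marked(e)}
2. push(d,e)  →  {clear(e), clear(f), inpos(f), marked(d)}
3. flip(d)  →  {clear(d), clear(e), clear(f), inpos(d), inpos(f)}
optimal plan length = 3; 3 > 2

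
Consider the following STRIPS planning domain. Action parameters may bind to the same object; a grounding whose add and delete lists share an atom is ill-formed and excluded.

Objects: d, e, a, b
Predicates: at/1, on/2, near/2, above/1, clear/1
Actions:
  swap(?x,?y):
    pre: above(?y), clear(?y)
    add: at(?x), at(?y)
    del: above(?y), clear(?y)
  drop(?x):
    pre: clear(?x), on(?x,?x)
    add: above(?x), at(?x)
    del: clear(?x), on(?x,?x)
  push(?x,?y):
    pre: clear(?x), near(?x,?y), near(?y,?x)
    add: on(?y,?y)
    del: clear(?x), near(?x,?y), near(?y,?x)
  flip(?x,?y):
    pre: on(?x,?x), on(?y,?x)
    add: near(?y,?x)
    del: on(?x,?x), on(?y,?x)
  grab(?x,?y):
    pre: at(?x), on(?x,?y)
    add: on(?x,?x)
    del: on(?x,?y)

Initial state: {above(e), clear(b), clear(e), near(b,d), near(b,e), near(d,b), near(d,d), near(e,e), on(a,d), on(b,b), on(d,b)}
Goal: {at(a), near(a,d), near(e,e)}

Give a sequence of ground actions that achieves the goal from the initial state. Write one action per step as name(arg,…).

swap(a,e); push(b,d); flip(d,a)

1. swap(a,e)  →  {at(a), at(e), clear(b), near(b,d), near(b,e), near(d,b), near(d,d), near(e,e), on(a,d), on(b,b), on(d,b)}
2. push(b,d)  →  {at(a), at(e), near(b,e), near(d,d), near(e,e), on(a,d), on(b,b), on(d,b), on(d,d)}
3. flip(d,a)  →  {at(a), at(e), near(a,d), near(b,e), near(d,d), near(e,e), on(b,b), on(d,b)}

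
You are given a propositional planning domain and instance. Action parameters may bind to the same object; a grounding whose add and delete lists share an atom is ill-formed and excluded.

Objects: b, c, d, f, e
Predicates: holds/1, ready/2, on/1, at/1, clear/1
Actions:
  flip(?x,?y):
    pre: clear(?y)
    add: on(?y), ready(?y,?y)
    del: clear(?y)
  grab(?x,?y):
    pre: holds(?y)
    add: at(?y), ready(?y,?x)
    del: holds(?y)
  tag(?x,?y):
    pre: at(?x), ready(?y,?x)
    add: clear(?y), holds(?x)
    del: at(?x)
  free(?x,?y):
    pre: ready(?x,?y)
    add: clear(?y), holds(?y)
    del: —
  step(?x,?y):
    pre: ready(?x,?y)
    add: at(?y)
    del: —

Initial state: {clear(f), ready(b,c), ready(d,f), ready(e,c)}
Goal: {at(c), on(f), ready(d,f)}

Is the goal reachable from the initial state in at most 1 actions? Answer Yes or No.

No

1. flip(b,f)  →  {on(f), ready(b,c), ready(d,f), ready(e,c), ready(f,f)}
2. step(b,c)  →  {at(c), on(f), ready(b,c), ready(d,f), ready(e,c), ready(f,f)}
optimal plan length = 2; 2 > 1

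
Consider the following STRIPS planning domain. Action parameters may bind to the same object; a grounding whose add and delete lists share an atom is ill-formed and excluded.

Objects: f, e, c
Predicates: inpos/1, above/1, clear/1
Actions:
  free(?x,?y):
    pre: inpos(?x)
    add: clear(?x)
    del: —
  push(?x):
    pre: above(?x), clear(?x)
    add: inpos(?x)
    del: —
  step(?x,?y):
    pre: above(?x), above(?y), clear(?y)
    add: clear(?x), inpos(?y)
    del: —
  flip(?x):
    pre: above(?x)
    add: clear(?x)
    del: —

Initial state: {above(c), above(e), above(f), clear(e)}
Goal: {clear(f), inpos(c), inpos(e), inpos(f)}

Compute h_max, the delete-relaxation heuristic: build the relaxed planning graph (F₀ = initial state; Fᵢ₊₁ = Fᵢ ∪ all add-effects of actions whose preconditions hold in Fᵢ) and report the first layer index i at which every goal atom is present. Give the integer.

2

F0 = init (4 atoms)
F1 = F0 ∪ {clear(c), clear(f), inpos(e)}  (7 atoms)
F2 = F1 ∪ {inpos(c), inpos(f)}  (9 atoms)
goal ⊆ F2  ⇒  h_max = 2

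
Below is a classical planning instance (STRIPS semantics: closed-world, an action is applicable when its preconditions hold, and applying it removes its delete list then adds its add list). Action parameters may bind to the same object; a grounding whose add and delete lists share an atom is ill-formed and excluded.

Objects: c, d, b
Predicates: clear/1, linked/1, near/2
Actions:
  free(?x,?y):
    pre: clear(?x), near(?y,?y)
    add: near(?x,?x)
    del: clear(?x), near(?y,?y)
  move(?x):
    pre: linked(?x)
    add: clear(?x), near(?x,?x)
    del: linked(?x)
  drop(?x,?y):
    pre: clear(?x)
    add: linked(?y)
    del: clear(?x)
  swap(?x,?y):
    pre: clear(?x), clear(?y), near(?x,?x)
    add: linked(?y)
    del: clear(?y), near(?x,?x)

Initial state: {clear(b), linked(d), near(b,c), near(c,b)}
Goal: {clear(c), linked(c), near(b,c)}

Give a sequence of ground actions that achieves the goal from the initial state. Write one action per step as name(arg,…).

1. move(d)  →  {clear(b), clear(d), near(b,c), near(c,b), near(d,d)}
2. drop(d,c)  →  {clear(b), linked(c), near(b,c), near(c,b), near(d,d)}
3. move(c)  →  {clear(b), clear(c), near(b,c), near(c,b), near(c,c), near(d,d)}
4. drop(b,c)  →  {clear(c), linked(c), near(b,c), near(c,b), near(c,c), near(d,d)}

move(d); drop(d,c); move(c); drop(b,c)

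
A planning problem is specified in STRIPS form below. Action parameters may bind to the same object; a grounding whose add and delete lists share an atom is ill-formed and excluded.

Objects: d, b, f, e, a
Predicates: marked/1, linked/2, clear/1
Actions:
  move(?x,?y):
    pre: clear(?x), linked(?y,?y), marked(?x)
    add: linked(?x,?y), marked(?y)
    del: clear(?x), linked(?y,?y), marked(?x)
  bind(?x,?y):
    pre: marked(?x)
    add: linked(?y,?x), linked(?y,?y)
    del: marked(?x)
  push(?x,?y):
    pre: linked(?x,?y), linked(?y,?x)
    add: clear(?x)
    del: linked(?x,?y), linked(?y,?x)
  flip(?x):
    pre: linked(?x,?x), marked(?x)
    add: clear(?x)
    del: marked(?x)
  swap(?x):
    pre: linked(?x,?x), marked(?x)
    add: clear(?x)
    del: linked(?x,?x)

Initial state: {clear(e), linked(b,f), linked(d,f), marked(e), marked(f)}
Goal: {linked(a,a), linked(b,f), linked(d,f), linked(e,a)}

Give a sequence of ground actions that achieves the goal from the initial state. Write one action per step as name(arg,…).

1. bind(f,a)  →  {clear(e), linked(a,a), linked(a,f), linked(b,f), linked(d,f), marked(e)}
2. move(e,a)  →  {linked(a,f), linked(b,f), linked(d,f), linked(e,a), marked(a)}
3. bind(a,a)  →  {linked(a,a), linked(a,f), linked(b,f), linked(d,f), linked(e,a)}

bind(f,a); move(e,a); bind(a,a)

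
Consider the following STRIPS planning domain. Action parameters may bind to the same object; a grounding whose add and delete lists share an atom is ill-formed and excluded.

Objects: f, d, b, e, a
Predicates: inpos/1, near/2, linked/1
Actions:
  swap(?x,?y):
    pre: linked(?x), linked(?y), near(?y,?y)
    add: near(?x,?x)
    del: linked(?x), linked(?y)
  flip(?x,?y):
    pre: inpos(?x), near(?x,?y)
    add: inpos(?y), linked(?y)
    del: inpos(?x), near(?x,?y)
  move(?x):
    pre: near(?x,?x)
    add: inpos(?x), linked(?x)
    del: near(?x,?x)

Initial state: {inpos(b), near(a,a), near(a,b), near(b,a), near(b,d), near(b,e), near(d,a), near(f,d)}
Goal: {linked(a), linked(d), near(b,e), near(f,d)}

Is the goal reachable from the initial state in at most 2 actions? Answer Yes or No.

Yes

1. flip(b,d)  →  {inpos(d), linked(d), near(a,a), near(a,b), near(b,a), near(b,e), near(d,a), near(f,d)}
2. flip(d,a)  →  {inpos(a), linked(a), linked(d), near(a,a), near(a,b), near(b,a), near(b,e), near(f,d)}
optimal plan length = 2; 2 ≤ 2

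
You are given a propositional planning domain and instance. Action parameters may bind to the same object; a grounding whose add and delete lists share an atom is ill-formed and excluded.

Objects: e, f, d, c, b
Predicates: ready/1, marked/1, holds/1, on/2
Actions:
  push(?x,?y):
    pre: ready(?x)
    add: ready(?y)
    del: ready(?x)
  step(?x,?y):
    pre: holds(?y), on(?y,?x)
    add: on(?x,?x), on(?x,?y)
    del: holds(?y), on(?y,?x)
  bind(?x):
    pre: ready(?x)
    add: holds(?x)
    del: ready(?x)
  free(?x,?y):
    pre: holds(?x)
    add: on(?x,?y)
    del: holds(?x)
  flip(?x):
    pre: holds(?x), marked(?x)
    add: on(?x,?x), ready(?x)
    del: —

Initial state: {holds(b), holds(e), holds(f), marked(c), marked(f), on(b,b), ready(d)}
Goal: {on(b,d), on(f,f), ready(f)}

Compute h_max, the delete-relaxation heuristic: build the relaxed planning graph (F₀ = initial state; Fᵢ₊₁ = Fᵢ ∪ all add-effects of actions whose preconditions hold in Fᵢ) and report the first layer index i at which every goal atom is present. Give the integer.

F0 = init (7 atoms)
F1 = F0 ∪ {holds(d), on(b,c), on(b,d), on(b,e), on(b,f), on(e,b), on(e,c), on(e,d), on(e,e), on(e,f), on(f,b), on(f,c), on(f,d), on(f,e), on(f,f), ready(b), ready(c), ready(e), ready(f)}  (26 atoms)
goal ⊆ F1  ⇒  h_max = 1

1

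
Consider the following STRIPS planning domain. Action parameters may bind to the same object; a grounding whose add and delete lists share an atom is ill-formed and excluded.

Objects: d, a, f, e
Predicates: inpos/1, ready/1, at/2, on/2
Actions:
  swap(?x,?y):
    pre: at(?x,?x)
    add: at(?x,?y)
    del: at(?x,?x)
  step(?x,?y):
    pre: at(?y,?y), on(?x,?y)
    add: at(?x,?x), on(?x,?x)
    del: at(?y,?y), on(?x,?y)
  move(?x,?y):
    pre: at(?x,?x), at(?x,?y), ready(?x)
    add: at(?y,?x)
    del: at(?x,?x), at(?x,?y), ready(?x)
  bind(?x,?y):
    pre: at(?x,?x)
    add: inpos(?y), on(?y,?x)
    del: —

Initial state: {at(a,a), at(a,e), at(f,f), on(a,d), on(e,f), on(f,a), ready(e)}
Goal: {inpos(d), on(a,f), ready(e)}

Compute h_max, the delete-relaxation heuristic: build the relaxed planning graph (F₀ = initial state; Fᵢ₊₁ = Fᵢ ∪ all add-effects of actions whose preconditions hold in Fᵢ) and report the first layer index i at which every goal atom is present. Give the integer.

F0 = init (7 atoms)
F1 = F0 ∪ {at(a,d), at(a,f), at(e,e), at(f,a), at(f,d), at(f,e), inpos(a), inpos(d), inpos(e), inpos(f), on(a,a), on(a,f), on(d,a), on(d,f), on(e,a), on(e,e), on(f,f)}  (24 atoms)
goal ⊆ F1  ⇒  h_max = 1

1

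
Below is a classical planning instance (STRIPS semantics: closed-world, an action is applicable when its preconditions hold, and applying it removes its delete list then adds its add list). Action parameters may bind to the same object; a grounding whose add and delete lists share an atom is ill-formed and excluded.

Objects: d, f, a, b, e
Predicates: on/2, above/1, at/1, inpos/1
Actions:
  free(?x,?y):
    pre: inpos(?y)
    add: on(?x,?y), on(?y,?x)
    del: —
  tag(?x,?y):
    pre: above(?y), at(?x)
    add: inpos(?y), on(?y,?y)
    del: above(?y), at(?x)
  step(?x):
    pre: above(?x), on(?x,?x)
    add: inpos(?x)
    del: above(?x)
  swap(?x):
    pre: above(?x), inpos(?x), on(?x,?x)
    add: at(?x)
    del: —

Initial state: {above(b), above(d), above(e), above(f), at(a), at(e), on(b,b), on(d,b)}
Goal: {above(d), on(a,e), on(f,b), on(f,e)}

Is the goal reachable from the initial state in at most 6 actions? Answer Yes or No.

1. tag(a,f)  →  {above(b), above(d), above(e), at(e), inpos(f), on(b,b), on(d,b), on(f,f)}
2. free(b,f)  →  {above(b), above(d), above(e), at(e), inpos(f), on(b,b), on(b,f), on(d,b), on(f,b), on(f,f)}
3. free(e,f)  →  {above(b), above(d), above(e), at(e), inpos(f), on(b,b), on(b,f), on(d,b), on(e,f), on(f,b), on(f,e), on(f,f)}
4. tag(e,e)  →  {above(b), above(d), inpos(e), inpos(f), on(b,b), on(b,f), on(d,b), on(e,e), on(e,f), on(f,b), on(f,e), on(f,f)}
5. free(a,e)  →  {above(b), above(d), inpos(e), inpos(f), on(a,e), on(b,b), on(b,f), on(d,b), on(e,a), on(e,e), on(e,f), on(f,b), on(f,e), on(f,f)}
optimal plan length = 5; 5 ≤ 6

Yes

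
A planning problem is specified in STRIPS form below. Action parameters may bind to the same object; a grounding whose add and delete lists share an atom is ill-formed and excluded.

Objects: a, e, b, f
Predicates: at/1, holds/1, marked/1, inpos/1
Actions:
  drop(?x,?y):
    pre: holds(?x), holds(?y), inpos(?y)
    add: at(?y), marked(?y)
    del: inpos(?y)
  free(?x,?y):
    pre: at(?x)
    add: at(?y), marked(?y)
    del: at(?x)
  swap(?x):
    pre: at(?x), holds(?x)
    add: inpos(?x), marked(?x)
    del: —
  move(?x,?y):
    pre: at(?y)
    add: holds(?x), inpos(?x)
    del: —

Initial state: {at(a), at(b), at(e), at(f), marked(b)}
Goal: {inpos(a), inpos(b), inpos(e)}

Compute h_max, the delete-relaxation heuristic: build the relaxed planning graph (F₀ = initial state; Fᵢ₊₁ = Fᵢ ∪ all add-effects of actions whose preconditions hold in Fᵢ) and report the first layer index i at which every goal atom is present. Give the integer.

F0 = init (5 atoms)
F1 = F0 ∪ {holds(a), holds(b), holds(e), holds(f), inpos(a), inpos(b), inpos(e), inpos(f), marked(a), marked(e), marked(f)}  (16 atoms)
goal ⊆ F1  ⇒  h_max = 1

1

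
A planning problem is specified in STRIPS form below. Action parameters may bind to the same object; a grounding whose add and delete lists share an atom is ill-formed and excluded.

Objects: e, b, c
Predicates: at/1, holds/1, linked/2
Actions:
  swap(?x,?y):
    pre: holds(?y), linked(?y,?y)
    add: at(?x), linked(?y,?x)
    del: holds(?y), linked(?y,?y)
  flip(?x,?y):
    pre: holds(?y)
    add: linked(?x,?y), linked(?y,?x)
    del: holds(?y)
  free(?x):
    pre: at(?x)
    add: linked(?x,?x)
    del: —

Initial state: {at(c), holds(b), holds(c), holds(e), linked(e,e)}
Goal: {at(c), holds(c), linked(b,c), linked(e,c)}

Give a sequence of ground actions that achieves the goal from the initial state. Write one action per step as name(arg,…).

swap(c,e); flip(c,b)

1. swap(c,e)  →  {at(c), holds(b), holds(c), linked(e,c)}
2. flip(c,b)  →  {at(c), holds(c), linked(b,c), linked(c,b), linked(e,c)}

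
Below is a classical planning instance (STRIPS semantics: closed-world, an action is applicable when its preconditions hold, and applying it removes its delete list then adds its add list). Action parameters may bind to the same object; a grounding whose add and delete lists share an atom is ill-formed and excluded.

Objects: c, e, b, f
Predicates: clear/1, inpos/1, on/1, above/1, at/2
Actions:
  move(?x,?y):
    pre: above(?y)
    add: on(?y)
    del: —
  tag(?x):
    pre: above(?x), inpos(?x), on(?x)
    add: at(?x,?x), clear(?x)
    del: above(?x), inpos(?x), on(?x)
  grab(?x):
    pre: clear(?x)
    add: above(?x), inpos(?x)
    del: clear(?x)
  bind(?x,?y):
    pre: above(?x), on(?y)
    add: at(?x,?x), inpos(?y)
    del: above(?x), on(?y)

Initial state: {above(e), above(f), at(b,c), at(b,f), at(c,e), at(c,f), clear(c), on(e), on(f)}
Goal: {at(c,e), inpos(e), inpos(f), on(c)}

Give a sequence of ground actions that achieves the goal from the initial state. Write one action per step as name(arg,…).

grab(c); move(c,c); bind(c,e); bind(e,f)

1. grab(c)  →  {above(c), above(e), above(f), at(b,c), at(b,f), at(c,e), at(c,f), inpos(c), on(e), on(f)}
2. move(c,c)  →  {above(c), above(e), above(f), at(b,c), at(b,f), at(c,e), at(c,f), inpos(c), on(c), on(e), on(f)}
3. bind(c,e)  →  {above(e), above(f), at(b,c), at(b,f), at(c,c), at(c,e), at(c,f), inpos(c), inpos(e), on(c), on(f)}
4. bind(e,f)  →  {above(f), at(b,c), at(b,f), at(c,c), at(c,e), at(c,f), at(e,e), inpos(c), inpos(e), inpos(f), on(c)}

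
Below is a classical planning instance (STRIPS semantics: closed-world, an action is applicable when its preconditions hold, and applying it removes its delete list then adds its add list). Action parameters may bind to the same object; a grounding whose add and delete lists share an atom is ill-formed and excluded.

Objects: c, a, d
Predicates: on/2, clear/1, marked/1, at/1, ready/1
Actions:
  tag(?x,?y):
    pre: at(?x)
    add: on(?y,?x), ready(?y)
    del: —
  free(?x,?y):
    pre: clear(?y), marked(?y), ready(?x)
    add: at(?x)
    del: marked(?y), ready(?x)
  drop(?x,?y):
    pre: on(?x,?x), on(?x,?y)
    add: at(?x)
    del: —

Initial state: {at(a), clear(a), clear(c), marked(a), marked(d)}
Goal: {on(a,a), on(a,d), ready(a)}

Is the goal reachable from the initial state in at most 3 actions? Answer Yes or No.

No

1. tag(a,a)  →  {at(a), clear(a), clear(c), marked(a), marked(d), on(a,a), ready(a)}
2. tag(a,d)  →  {at(a), clear(a), clear(c), marked(a), marked(d), on(a,a), on(d,a), ready(a), ready(d)}
3. free(d,a)  →  {at(a), at(d), clear(a), clear(c), marked(d), on(a,a), on(d,a), ready(a)}
4. tag(d,a)  →  {at(a), at(d), clear(a), clear(c), marked(d), on(a,a), on(a,d), on(d,a), ready(a)}
optimal plan length = 4; 4 > 3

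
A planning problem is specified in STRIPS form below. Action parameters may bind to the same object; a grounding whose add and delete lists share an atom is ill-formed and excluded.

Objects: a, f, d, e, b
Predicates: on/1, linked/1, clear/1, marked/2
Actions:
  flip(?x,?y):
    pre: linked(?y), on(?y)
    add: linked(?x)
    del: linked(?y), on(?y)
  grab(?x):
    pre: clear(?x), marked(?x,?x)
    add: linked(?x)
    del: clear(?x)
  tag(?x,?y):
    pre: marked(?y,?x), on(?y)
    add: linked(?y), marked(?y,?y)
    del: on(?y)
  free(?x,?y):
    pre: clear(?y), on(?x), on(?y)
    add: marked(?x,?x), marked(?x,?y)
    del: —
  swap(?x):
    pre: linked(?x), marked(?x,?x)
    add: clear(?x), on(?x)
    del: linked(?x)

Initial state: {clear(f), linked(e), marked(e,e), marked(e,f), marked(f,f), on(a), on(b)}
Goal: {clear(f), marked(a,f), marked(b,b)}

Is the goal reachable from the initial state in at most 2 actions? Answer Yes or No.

No

1. grab(f)  →  {linked(e), linked(f), marked(e,e), marked(e,f), marked(f,f), on(a), on(b)}
2. swap(f)  →  {clear(f), linked(e), marked(e,e), marked(e,f), marked(f,f), on(a), on(b), on(f)}
3. free(a,f)  →  {clear(f), linked(e), marked(a,a), marked(a,f), marked(e,e), marked(e,f), marked(f,f), on(a), on(b), on(f)}
4. free(b,f)  →  {clear(f), linked(e), marked(a,a), marked(a,f), marked(b,b), marked(b,f), marked(e,e), marked(e,f), marked(f,f), on(a), on(b), on(f)}
optimal plan length = 4; 4 > 2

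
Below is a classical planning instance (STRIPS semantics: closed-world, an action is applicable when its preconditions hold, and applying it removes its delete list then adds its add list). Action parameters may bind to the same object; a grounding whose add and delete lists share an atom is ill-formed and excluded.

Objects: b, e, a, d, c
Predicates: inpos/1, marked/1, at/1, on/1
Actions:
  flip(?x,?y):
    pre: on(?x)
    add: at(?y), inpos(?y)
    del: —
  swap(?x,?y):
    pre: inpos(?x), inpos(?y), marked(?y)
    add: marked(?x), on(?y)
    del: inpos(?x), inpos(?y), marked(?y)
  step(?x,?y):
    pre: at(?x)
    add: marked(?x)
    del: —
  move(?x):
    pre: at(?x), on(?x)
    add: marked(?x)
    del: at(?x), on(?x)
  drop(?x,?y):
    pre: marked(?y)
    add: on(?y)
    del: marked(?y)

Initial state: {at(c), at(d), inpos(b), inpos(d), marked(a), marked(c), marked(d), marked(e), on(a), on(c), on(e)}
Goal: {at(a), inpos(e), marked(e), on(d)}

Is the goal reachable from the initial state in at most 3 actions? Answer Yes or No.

1. flip(e,e)  →  {at(c), at(d), at(e), inpos(b), inpos(d), inpos(e), marked(a), marked(c), marked(d), marked(e), on(a), on(c), on(e)}
2. flip(e,a)  →  {at(a), at(c), at(d), at(e), inpos(a), inpos(b), inpos(d), inpos(e), marked(a), marked(c), marked(d), marked(e), on(a), on(c), on(e)}
3. swap(b,d)  →  {at(a), at(c), at(d), at(e), inpos(a), inpos(e), marked(a), marked(b), marked(c), marked(e), on(a), on(c), on(d), on(e)}
optimal plan length = 3; 3 ≤ 3

Yes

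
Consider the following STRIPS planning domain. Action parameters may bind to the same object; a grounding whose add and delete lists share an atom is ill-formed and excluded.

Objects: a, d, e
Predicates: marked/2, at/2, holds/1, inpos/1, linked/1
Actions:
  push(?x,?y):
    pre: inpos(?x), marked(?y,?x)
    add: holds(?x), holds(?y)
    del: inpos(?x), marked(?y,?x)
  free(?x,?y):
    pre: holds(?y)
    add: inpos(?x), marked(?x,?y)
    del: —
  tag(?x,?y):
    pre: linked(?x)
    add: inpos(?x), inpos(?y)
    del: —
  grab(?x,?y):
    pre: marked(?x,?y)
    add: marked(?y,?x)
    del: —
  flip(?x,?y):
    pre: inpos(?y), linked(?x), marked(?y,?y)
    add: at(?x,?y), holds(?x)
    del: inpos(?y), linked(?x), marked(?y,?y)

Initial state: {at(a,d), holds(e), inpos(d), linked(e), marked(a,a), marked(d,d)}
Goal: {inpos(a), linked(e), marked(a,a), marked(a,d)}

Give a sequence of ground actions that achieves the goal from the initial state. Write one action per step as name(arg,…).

push(d,d); free(a,d)

1. push(d,d)  →  {at(a,d), holds(d), holds(e), linked(e), marked(a,a)}
2. free(a,d)  →  {at(a,d), holds(d), holds(e), inpos(a), linked(e), marked(a,a), marked(a,d)}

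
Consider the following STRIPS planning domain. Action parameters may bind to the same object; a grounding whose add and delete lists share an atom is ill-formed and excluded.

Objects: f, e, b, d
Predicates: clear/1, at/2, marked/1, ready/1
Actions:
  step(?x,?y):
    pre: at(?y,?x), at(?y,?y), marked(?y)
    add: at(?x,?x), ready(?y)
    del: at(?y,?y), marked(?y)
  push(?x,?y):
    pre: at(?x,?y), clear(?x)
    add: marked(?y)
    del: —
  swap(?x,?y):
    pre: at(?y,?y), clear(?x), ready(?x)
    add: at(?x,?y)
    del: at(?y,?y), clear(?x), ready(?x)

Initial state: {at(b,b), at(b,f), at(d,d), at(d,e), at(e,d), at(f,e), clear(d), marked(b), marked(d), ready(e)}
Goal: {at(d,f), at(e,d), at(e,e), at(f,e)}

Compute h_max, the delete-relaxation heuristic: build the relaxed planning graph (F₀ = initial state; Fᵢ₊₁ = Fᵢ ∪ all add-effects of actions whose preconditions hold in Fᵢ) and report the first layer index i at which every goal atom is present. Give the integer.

2

F0 = init (10 atoms)
F1 = F0 ∪ {at(e,e), at(f,f), marked(e), ready(b), ready(d)}  (15 atoms)
F2 = F1 ∪ {at(d,b), at(d,f)}  (17 atoms)
goal ⊆ F2  ⇒  h_max = 2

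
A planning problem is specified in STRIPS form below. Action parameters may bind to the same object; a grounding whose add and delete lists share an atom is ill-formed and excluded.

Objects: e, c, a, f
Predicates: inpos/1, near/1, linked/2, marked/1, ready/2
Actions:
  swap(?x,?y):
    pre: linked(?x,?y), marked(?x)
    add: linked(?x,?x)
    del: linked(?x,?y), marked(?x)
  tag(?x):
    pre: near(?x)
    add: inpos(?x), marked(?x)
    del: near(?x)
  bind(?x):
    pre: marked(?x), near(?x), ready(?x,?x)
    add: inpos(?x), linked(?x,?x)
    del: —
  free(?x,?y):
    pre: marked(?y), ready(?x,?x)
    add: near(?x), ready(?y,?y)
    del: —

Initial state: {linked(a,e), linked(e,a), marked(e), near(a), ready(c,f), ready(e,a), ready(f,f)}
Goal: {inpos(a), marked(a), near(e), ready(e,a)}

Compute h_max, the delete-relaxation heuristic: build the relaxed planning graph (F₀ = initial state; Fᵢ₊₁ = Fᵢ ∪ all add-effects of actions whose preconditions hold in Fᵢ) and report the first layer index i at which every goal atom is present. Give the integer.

F0 = init (7 atoms)
F1 = F0 ∪ {inpos(a), linked(e,e), marked(a), near(f), ready(e,e)}  (12 atoms)
F2 = F1 ∪ {inpos(f), linked(a,a), marked(f), near(e), ready(a,a)}  (17 atoms)
goal ⊆ F2  ⇒  h_max = 2

2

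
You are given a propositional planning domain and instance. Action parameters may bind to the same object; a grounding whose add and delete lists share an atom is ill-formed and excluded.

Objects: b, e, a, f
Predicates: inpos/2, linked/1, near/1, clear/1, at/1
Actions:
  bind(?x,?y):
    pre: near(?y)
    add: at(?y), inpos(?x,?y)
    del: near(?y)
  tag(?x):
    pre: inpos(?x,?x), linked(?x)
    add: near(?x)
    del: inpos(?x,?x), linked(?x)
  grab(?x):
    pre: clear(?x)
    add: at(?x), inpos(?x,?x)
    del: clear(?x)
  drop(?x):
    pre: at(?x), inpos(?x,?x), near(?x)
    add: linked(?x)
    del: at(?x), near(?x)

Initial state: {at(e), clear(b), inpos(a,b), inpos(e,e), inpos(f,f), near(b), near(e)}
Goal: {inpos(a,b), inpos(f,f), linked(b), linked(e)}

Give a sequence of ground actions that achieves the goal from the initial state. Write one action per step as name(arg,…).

grab(b); drop(b); drop(e)

1. grab(b)  →  {at(b), at(e), inpos(a,b), inpos(b,b), inpos(e,e), inpos(f,f), near(b), near(e)}
2. drop(b)  →  {at(e), inpos(a,b), inpos(b,b), inpos(e,e), inpos(f,f), linked(b), near(e)}
3. drop(e)  →  {inpos(a,b), inpos(b,b), inpos(e,e), inpos(f,f), linked(b), linked(e)}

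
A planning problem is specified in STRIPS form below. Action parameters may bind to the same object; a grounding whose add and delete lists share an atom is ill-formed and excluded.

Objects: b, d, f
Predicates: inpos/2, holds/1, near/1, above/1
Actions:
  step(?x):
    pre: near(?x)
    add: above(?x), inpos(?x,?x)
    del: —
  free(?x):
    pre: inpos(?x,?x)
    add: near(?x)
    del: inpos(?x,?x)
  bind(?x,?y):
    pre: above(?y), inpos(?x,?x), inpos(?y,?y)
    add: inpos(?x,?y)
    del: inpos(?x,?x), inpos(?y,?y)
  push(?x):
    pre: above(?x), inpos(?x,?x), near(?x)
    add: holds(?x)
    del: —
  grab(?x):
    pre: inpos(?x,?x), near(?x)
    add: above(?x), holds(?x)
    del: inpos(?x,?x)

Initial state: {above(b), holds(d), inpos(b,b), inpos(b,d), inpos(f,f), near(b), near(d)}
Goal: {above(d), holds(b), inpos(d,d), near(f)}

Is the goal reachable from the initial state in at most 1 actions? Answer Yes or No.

1. step(d)  →  {above(b), above(d), holds(d), inpos(b,b), inpos(b,d), inpos(d,d), inpos(f,f), near(b), near(d)}
2. free(f)  →  {above(b), above(d), holds(d), inpos(b,b), inpos(b,d), inpos(d,d), near(b), near(d), near(f)}
3. push(b)  →  {above(b), above(d), holds(b), holds(d), inpos(b,b), inpos(b,d), inpos(d,d), near(b), near(d), near(f)}
optimal plan length = 3; 3 > 1

No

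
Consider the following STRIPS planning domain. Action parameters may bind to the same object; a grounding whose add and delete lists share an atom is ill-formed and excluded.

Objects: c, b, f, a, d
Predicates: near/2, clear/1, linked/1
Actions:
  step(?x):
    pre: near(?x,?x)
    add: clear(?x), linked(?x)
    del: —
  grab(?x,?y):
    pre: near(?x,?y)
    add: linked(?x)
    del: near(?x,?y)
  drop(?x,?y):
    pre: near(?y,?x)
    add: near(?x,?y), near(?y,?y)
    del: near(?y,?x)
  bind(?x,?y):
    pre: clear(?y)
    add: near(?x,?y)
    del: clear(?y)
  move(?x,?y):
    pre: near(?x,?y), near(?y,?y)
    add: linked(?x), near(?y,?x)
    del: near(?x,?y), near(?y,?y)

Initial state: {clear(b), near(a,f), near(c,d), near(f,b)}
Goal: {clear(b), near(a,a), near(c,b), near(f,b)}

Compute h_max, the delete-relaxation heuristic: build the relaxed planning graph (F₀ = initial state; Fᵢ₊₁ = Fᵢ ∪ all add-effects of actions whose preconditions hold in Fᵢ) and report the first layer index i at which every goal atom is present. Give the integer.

1

F0 = init (4 atoms)
F1 = F0 ∪ {linked(a), linked(c), linked(f), near(a,a), near(a,b), near(b,b), near(b,f), near(c,b), near(c,c), near(d,b), near(d,c), near(f,a), near(f,f)}  (17 atoms)
goal ⊆ F1  ⇒  h_max = 1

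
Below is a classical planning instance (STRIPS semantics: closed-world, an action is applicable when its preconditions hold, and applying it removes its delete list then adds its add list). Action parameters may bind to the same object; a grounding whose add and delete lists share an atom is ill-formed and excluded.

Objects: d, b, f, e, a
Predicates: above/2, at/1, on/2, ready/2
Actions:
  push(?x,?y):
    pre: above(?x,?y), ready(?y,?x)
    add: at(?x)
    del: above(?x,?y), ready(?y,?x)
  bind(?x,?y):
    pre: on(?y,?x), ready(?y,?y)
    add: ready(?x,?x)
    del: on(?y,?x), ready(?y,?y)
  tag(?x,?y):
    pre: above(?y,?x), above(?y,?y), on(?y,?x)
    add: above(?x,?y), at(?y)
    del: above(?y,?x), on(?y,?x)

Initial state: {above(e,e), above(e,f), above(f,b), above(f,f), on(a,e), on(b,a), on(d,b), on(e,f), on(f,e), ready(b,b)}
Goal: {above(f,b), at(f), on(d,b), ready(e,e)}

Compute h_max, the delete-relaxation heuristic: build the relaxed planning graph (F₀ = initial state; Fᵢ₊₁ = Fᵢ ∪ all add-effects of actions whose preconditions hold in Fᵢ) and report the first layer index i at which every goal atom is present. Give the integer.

F0 = init (10 atoms)
F1 = F0 ∪ {above(f,e), at(e), ready(a,a)}  (13 atoms)
F2 = F1 ∪ {at(f), ready(e,e)}  (15 atoms)
goal ⊆ F2  ⇒  h_max = 2

2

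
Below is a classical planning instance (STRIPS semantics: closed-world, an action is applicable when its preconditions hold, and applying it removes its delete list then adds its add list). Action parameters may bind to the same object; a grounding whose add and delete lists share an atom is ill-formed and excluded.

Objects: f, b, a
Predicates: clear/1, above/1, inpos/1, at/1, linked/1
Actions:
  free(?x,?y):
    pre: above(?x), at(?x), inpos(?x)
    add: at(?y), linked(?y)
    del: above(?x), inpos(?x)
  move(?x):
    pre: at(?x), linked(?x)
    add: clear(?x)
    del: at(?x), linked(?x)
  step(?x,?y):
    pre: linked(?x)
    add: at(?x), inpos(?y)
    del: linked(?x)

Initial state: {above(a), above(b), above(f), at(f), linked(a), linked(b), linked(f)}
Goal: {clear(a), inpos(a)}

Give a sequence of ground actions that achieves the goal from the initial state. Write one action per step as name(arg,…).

step(f,f); free(f,a); move(a); step(b,a)

1. step(f,f)  →  {above(a), above(b), above(f), at(f), inpos(f), linked(a), linked(b)}
2. free(f,a)  →  {above(a), above(b), at(a), at(f), linked(a), linked(b)}
3. move(a)  →  {above(a), above(b), at(f), clear(a), linked(b)}
4. step(b,a)  →  {above(a), above(b), at(b), at(f), clear(a), inpos(a)}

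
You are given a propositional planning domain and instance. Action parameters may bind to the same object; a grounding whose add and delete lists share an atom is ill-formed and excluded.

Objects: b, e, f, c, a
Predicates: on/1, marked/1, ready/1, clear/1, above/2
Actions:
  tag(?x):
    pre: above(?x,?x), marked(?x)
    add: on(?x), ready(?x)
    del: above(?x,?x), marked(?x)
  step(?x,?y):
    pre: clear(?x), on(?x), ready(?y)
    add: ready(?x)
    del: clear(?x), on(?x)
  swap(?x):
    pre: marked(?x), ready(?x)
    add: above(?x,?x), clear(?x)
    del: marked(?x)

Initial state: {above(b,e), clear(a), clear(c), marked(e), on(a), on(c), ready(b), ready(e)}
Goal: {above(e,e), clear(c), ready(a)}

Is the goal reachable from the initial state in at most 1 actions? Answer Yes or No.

No

1. step(a,b)  →  {above(b,e), clear(c), marked(e), on(c), ready(a), ready(b), ready(e)}
2. swap(e)  →  {above(b,e), above(e,e), clear(c), clear(e), on(c), ready(a), ready(b), ready(e)}
optimal plan length = 2; 2 > 1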